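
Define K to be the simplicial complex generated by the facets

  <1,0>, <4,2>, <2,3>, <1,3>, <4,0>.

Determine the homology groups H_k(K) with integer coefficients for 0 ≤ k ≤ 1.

H_0 ≅ Z,  H_1 ≅ Z.

Take the total order 0 < 1 < 2 < 3 < 4 on the vertex set. Then K (dimension 1) consists of the simplices:

  0-simplices (5): [0], [1], [2], [3], [4]
  1-simplices (5): [0,1], [0,4], [1,3], [2,3], [2,4]

Hence C_0 ≅ Z^5, C_1 ≅ Z^5.

∂_1: C_1 → C_0 sends each edge [p,q] (with p < q) to q − p.
This gives a 5×5 integer matrix of rank 4; reducing to Smith normal form yields diagonal entries (1,1,1,1).

Reading off H_k = ker ∂_k / im ∂_{k+1}:

  H_0: rank C_0 − rank ∂_1 = 5 − 4 = 1, and the invariant factors of ∂_1 are all 1, so H_0 ≅ Z.
  H_1: rank ker ∂_1 − rank ∂_2 = (5 − 4) − 0 = 1, and there is no ∂_2, so H_1 ≅ Z.

As a check, the Euler characteristic is 5 − 5 = 0, which agrees with 1 − 1 = 0.
(K is a triangulation of the circle S^1.)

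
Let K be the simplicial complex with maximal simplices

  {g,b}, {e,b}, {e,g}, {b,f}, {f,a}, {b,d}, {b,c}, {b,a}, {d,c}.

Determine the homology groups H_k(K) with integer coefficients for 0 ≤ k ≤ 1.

Fix the vertex order a < b < c < d < e < f < g and write every simplex with vertices in increasing order. Then dim K = 1 and the simplices of K are:

  0-simplices (7): a, b, c, d, e, f, g
  1-simplices (9): ab, af, bc, bd, be, bf, bg, cd, eg

Hence C_0 ≅ Z^7, C_1 ≅ Z^9.

The boundary map ∂_1: C_1 → C_0 sends each edge [p,q] (with p < q) to q − p. For instance
  ∂ab = b − a.
The 7×9 boundary matrix has rank 6 and Smith normal form diag(1,1,1,1,1,1).

From H_k ≅ ker(∂_k) / im(∂_{k+1}) we obtain:

  H_0: rank C_0 − rank ∂_1 = 7 − 6 = 1, and the invariant factors of ∂_1 are all 1, so H_0 = Z.
  H_1: rank ker ∂_1 − rank ∂_2 = (9 − 6) − 0 = 3, and there is no ∂_2, so H_1 = Z^3.

(K is a triangulation of a wedge of 3 circles.)

H_0 ≅ Z,  H_1 ≅ Z^3.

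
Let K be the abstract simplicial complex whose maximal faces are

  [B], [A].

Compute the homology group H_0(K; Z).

H_0 = Z^2.

We work with the vertex ordering A < B. The simplices of K, each written with vertices in increasing order, are:

  0-simplices (2): A, B

giving chain groups C_0 ≅ Z^2.

Computing H_k = (kernel of ∂_k) / (image of ∂_{k+1}):

  H_0: rank C_0 − rank ∂_1 = 2 − 0 = 2, and there is no ∂_1, so H_0 ≅ Z^2.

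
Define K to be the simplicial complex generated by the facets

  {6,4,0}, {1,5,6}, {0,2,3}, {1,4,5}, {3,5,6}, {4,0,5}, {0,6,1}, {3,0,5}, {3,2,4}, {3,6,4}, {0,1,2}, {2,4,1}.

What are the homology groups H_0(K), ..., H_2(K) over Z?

H_0 ≅ Z,  H_1 ≅ Z/2,  H_2 = 0.

Take the total order 0 < 1 < 2 < 3 < 4 < 5 < 6 on the vertex set. Then K (dimension 2) consists of the simplices:

  0-simplices (7): [0], [1], [2], [3], [4], [5], [6]
  1-simplices (18): [0,1], [0,2], [0,3], [0,4], [0,5], [0,6], [1,2], [1,4], [1,5], [1,6], [2,3], [2,4], [3,4], [3,5], [3,6], [4,5], [4,6], [5,6]
  2-simplices (12): [0,1,2], [0,1,6], [0,2,3], [0,3,5], [0,4,5], [0,4,6], [1,2,4], [1,4,5], [1,5,6], [2,3,4], [3,4,6], [3,5,6]

so the chain groups are C_0 ≅ Z^7, C_1 ≅ Z^18, C_2 ≅ Z^12.

Boundary ∂_1: C_1 → C_0 sends each edge [p,q] (with p < q) to q − p.
As a 7×18 matrix over Z this has rank 6, with invariant factors (1,1,1,1,1,1).

∂_2: C_2 → C_1 acts by ∂[p,q,r] = [q,r] − [p,r] + [p,q]. For instance
  ∂[2,3,4] = [3,4] − [2,4] + [2,3],
  ∂[0,4,6] = [4,6] − [0,6] + [0,4].
This gives a 18×12 integer matrix of rank 12; reducing to Smith normal form yields diagonal entries (1,1,1,1,1,1,1,1,1,1,1,2).

Computing H_k = (kernel of ∂_k) / (image of ∂_{k+1}):

  H_0: rank C_0 − rank ∂_1 = 7 − 6 = 1, and the invariant factors of ∂_1 are all 1, so H_0 ≅ Z.
  H_1: rank ker ∂_1 − rank ∂_2 = (18 − 6) − 12 = 0, and ∂_2 has invariant factor 2 > 1, so H_1 ≅ Z/2.
  H_2: rank ker ∂_2 − rank ∂_3 = (12 − 12) − 0 = 0, and there is no ∂_3, so H_2 ≅ 0.

(K is a triangulation of the real projective plane RP^2.)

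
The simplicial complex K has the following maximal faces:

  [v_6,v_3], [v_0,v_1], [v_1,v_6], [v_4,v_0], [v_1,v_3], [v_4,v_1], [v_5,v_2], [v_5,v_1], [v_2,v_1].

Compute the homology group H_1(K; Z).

H_1 = Z^3.

Take the total order v_0 < v_1 < v_2 < v_3 < v_4 < v_5 < v_6 on the vertex set. Then K (dimension 1) consists of the simplices:

  0-simplices (7): [v_0], [v_1], [v_2], [v_3], [v_4], [v_5], [v_6]
  1-simplices (9): [v_0,v_1], [v_0,v_4], [v_1,v_2], [v_1,v_3], [v_1,v_4], [v_1,v_5], [v_1,v_6], [v_2,v_5], [v_3,v_6]

Hence C_0 ≅ Z^7, C_1 ≅ Z^9.

∂_1: C_1 → C_0 sends each edge [p,q] (with p < q) to q − p.
This gives a 7×9 integer matrix of rank 6; reducing to Smith normal form yields diagonal entries (1,1,1,1,1,1).

From H_k ≅ ker(∂_k) / im(∂_{k+1}) we obtain:

  H_1: rank ker ∂_1 − rank ∂_2 = (9 − 6) − 0 = 3, and there is no ∂_2, so H_1 ≅ Z^3.

(K is a triangulation of a wedge of 3 circles.)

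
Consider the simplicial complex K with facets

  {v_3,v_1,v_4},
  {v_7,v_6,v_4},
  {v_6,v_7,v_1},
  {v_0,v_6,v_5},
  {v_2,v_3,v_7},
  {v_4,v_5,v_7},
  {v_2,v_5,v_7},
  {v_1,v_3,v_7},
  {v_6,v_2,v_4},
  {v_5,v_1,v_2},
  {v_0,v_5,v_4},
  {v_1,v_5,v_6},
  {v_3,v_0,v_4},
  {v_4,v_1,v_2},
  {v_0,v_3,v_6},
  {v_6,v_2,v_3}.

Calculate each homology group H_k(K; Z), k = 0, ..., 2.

H_0 ≅ Z,  H_1 ≅ Z^2,  H_2 ≅ Z.

We work with the vertex ordering v_0 < v_1 < v_2 < v_3 < v_4 < v_5 < v_6 < v_7. The simplices of K, each written with vertices in increasing order, are:

  0-simplices (8): [v_0], [v_1], [v_2], [v_3], [v_4], [v_5], [v_6], [v_7]
  1-simplices (24): (24 of them)
  2-simplices (16): (16 of them)

giving chain groups C_0 ≅ Z^8, C_1 ≅ Z^24, C_2 ≅ Z^16.

∂_1: C_1 → C_0 sends each edge [p,q] (with p < q) to q − p. For instance
  ∂[v_3,v_7] = [v_7] − [v_3].
This gives a 8×24 integer matrix of rank 7; reducing to Smith normal form yields diagonal entries (1,1,1,1,1,1,1).

The boundary map ∂_2: C_2 → C_1 sends each 2-simplex [p,q,r] to [q,r] − [p,r] + [p,q]. For instance
  ∂[v_1,v_6,v_7] = [v_6,v_7] − [v_1,v_7] + [v_1,v_6],
  ∂[v_1,v_5,v_6] = [v_5,v_6] − [v_1,v_6] + [v_1,v_5].
The resulting 24×16 matrix has rank 15, and its Smith normal form has invariant factors (1,1,1,1,1,1,1,1,1,1,1,1,1,1,1).

From H_k ≅ ker(∂_k) / im(∂_{k+1}) we obtain:

  H_0: rank C_0 − rank ∂_1 = 8 − 7 = 1, and the invariant factors of ∂_1 are all 1, so H_0 ≅ Z.
  H_1: rank ker ∂_1 − rank ∂_2 = (24 − 7) − 15 = 2, and the invariant factors of ∂_2 are all 1, so H_1 ≅ Z^2.
  H_2: rank ker ∂_2 − rank ∂_3 = (16 − 15) − 0 = 1, and there is no ∂_3, so H_2 ≅ Z.

As a check, the Euler characteristic is 8 − 24 + 16 = 0, which agrees with 1 − 2 + 1 = 0.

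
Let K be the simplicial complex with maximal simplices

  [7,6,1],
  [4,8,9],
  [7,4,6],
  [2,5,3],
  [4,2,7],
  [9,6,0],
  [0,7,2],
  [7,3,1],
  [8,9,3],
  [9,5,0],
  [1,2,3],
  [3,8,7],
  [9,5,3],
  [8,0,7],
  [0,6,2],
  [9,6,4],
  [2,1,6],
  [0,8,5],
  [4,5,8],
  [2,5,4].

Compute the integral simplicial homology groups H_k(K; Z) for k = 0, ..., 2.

H_0 ≅ Z,  H_1 ≅ Z ⊕ Z/2,  H_2 = 0.

We work with the vertex ordering 0 < 1 < 2 < 3 < 4 < 5 < 6 < 7 < 8 < 9. The simplices of K, each written with vertices in increasing order, are:

  0-simplices (10): [0], [1], [2], [3], [4], [5], [6], [7], [8], [9]
  1-simplices (30): (30 of them)
  2-simplices (20): (20 of them)

so the chain groups are C_0 ≅ Z^10, C_1 ≅ Z^30, C_2 ≅ Z^20.

The boundary map ∂_1: C_1 → C_0 is given by ∂[p,q] = [q] − [p]. For instance
  ∂[4,9] = [9] − [4].
The resulting 10×30 matrix has rank 9, and its Smith normal form has invariant factors (1,1,1,1,1,1,1,1,1).

∂_2: C_2 → C_1 sends each 2-simplex [p,q,r] to [q,r] − [p,r] + [p,q]. For instance
  ∂[4,5,8] = [5,8] − [4,8] + [4,5],
  ∂[1,2,6] = [2,6] − [1,6] + [1,2].
The 30×20 boundary matrix has rank 20 and Smith normal form diag(1,1,1,1,1,1,1,1,1,1,1,1,1,1,1,1,1,1,1,2).

Now H_k = ker ∂_k / im ∂_{k+1}, so:

  H_0: rank C_0 − rank ∂_1 = 10 − 9 = 1, and the invariant factors of ∂_1 are all 1, so H_0 ≅ Z.
  H_1: rank ker ∂_1 − rank ∂_2 = (30 − 9) − 20 = 1, and ∂_2 has invariant factor 2 > 1, so H_1 ≅ Z ⊕ Z/2.
  H_2: rank ker ∂_2 − rank ∂_3 = (20 − 20) − 0 = 0, and there is no ∂_3, so H_2 ≅ 0.

(K is a triangulation of the Klein bottle.)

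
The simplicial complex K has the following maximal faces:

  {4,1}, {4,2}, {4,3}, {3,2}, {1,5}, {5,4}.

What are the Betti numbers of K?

b_0 = 1, b_1 = 2.

K has 5 vertices, 6 edges.
rank ∂_0 = 0, rank ∂_1 = 4 ⇒ b_0 = 5 − 0 − 4 = 1; all invariant factors of ∂_1 are 1 so no torsion. So H_0 = Z.
rank ∂_1 = 4, rank ∂_2 = 0 ⇒ b_1 = 6 − 4 − 0 = 2. So H_1 = Z^2.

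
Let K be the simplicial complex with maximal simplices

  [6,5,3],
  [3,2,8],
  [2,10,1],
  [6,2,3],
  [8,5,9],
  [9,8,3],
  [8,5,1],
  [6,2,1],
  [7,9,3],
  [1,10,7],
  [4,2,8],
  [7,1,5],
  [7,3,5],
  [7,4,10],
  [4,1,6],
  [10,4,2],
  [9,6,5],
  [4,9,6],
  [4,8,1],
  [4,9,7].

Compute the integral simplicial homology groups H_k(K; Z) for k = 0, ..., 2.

H_0 ≅ Z,  H_1 ≅ Z ⊕ Z/2,  H_2 = 0.

Fix the vertex order 1 < 2 < 3 < 4 < 5 < 6 < 7 < 8 < 9 < 10 and write every simplex with vertices in increasing order. Then dim K = 2 and the simplices of K are:

  0-simplices (10): [1], [2], [3], [4], [5], [6], [7], [8], [9], [10]
  1-simplices (30): (30 of them)
  2-simplices (20): (20 of them)

Hence C_0 ≅ Z^10, C_1 ≅ Z^30, C_2 ≅ Z^20.

∂_1: C_1 → C_0 is given by ∂[p,q] = [q] − [p]. For instance
  ∂[3,8] = [8] − [3].
This gives a 10×30 integer matrix of rank 9; reducing to Smith normal form yields diagonal entries (1,1,1,1,1,1,1,1,1).

∂_2: C_2 → C_1 acts by ∂[p,q,r] = [q,r] − [p,r] + [p,q]. For instance
  ∂[1,5,8] = [5,8] − [1,8] + [1,5],
  ∂[2,4,10] = [4,10] − [2,10] + [2,4].
The resulting 30×20 matrix has rank 20, and its Smith normal form has invariant factors (1,1,1,1,1,1,1,1,1,1,1,1,1,1,1,1,1,1,1,2).

Now H_k = ker ∂_k / im ∂_{k+1}, so:

  H_0: rank C_0 − rank ∂_1 = 10 − 9 = 1, and the invariant factors of ∂_1 are all 1, so H_0 ≅ Z.
  H_1: rank ker ∂_1 − rank ∂_2 = (30 − 9) − 20 = 1, and ∂_2 has invariant factor 2 > 1, so H_1 ≅ Z ⊕ Z/2.
  H_2: rank ker ∂_2 − rank ∂_3 = (20 − 20) − 0 = 0, and there is no ∂_3, so H_2 ≅ 0.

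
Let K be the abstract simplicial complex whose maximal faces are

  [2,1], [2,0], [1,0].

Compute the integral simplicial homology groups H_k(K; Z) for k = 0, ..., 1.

Take the total order 0 < 1 < 2 on the vertex set. Then K (dimension 1) consists of the simplices:

  0-simplices (3): [0], [1], [2]
  1-simplices (3): [0,1], [0,2], [1,2]

giving chain groups C_0 ≅ Z^3, C_1 ≅ Z^3.

The boundary map ∂_1: C_1 → C_0 sends each edge [p,q] (with p < q) to q − p.
The resulting 3×3 matrix has rank 2, and its Smith normal form has invariant factors (1,1).

Reading off H_k = ker ∂_k / im ∂_{k+1}:

  H_0: rank C_0 − rank ∂_1 = 3 − 2 = 1, and the invariant factors of ∂_1 are all 1, so H_0 ≅ Z.
  H_1: rank ker ∂_1 − rank ∂_2 = (3 − 2) − 0 = 1, and there is no ∂_2, so H_1 ≅ Z.

H_0 = Z,  H_1 = Z.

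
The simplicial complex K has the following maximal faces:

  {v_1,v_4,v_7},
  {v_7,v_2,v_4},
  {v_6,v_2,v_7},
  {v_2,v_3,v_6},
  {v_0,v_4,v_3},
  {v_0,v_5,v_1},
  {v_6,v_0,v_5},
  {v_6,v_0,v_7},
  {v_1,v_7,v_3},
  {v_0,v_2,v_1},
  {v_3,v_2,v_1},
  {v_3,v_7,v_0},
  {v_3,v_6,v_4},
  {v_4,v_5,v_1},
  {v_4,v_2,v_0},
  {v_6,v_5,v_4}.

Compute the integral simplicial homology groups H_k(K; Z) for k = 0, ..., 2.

Take the total order v_0 < v_1 < v_2 < v_3 < v_4 < v_5 < v_6 < v_7 on the vertex set. Then K (dimension 2) consists of the simplices:

  0-simplices (8): [v_0], [v_1], [v_2], [v_3], [v_4], [v_5], [v_6], [v_7]
  1-simplices (24): (24 of them)
  2-simplices (16): (16 of them)

Hence C_0 ≅ Z^8, C_1 ≅ Z^24, C_2 ≅ Z^16.

Boundary ∂_1: C_1 → C_0 is given by ∂[p,q] = [q] − [p]. For instance
  ∂[v_1,v_3] = [v_3] − [v_1].
This gives a 8×24 integer matrix of rank 7; reducing to Smith normal form yields diagonal entries (1,1,1,1,1,1,1).

Boundary ∂_2: C_2 → C_1 acts by ∂[p,q,r] = [q,r] − [p,r] + [p,q]. For instance
  ∂[v_1,v_4,v_5] = [v_4,v_5] − [v_1,v_5] + [v_1,v_4],
  ∂[v_0,v_3,v_4] = [v_3,v_4] − [v_0,v_4] + [v_0,v_3].
The 24×16 boundary matrix has rank 15 and Smith normal form diag(1,1,1,1,1,1,1,1,1,1,1,1,1,1,1).

Now H_k = ker ∂_k / im ∂_{k+1}, so:

  H_0: rank C_0 − rank ∂_1 = 8 − 7 = 1, and the invariant factors of ∂_1 are all 1, so H_0 = Z.
  H_1: rank ker ∂_1 − rank ∂_2 = (24 − 7) − 15 = 2, and the invariant factors of ∂_2 are all 1, so H_1 = Z^2.
  H_2: rank ker ∂_2 − rank ∂_3 = (16 − 15) − 0 = 1, and there is no ∂_3, so H_2 = Z.

H_0 ≅ Z,  H_1 ≅ Z^2,  H_2 ≅ Z.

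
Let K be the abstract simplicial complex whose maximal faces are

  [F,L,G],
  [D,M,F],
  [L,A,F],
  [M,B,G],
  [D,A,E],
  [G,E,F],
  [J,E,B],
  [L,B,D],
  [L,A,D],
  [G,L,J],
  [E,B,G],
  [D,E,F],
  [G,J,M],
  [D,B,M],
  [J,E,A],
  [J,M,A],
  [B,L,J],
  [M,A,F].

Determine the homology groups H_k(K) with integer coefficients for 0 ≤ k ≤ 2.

H_0 ≅ Z,  H_1 ≅ Z ⊕ Z/2Z,  H_2 = 0.

Order the vertices as A < B < D < E < F < G < J < L < M. Listing each simplex with vertices in this order, K has dimension 2 with simplices:

  0-simplices (9): A, B, D, E, F, G, J, L, M
  1-simplices (27): AD, AE, AF, AJ, AL, AM, BD, BE, BG, BJ, BL, BM, DE, DF, DL, DM, EF, EG, EJ, FG, FL, FM, GJ, GL, GM, JL, JM
  2-simplices (18): ADE, ADL, AEJ, AFL, AFM, AJM, BDL, BDM, BEG, BEJ, BGM, BJL, DEF, DFM, EFG, FGL, GJL, GJM

Hence C_0 ≅ Z^9, C_1 ≅ Z^27, C_2 ≅ Z^18.

Boundary ∂_1: C_1 → C_0 sends each edge [p,q] (with p < q) to q − p. For instance
  ∂AJ = J − A.
The resulting 9×27 matrix has rank 8, and its Smith normal form has invariant factors (1,1,1,1,1,1,1,1).

Boundary ∂_2: C_2 → C_1 acts by ∂[p,q,r] = [q,r] − [p,r] + [p,q]. For instance
  ∂AEJ = EJ − AJ + AE,
  ∂FGL = GL − FL + FG.
As a 27×18 matrix over Z this has rank 18, with invariant factors (1,1,1,1,1,1,1,1,1,1,1,1,1,1,1,1,1,2).

Now H_k = ker ∂_k / im ∂_{k+1}, so:

  H_0: rank C_0 − rank ∂_1 = 9 − 8 = 1, and the invariant factors of ∂_1 are all 1, so H_0 ≅ Z.
  H_1: rank ker ∂_1 − rank ∂_2 = (27 − 8) − 18 = 1, and ∂_2 has invariant factor 2 > 1, so H_1 ≅ Z ⊕ Z/2Z.
  H_2: rank ker ∂_2 − rank ∂_3 = (18 − 18) − 0 = 0, and there is no ∂_3, so H_2 ≅ 0.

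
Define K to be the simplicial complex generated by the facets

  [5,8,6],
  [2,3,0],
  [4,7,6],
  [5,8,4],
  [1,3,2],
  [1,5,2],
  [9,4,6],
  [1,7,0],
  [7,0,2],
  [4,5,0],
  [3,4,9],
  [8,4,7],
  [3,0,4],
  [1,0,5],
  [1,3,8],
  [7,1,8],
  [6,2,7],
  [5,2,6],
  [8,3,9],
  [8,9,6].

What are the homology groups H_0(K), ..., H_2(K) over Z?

H_0 ≅ Z,  H_1 ≅ Z ⊕ Z_2,  H_2 = 0.

K has 10 vertices, 30 edges, 20 triangles.
rank ∂_0 = 0, rank ∂_1 = 9 ⇒ b_0 = 10 − 0 − 9 = 1; all invariant factors of ∂_1 are 1 so no torsion. So H_0 = Z.
rank ∂_1 = 9, rank ∂_2 = 20 ⇒ b_1 = 30 − 9 − 20 = 1; ∂_2 has invariant factor(s) [2] giving torsion. So H_1 = Z ⊕ Z_2.
rank ∂_2 = 20, rank ∂_3 = 0 ⇒ b_2 = 20 − 20 − 0 = 0. So H_2 = 0.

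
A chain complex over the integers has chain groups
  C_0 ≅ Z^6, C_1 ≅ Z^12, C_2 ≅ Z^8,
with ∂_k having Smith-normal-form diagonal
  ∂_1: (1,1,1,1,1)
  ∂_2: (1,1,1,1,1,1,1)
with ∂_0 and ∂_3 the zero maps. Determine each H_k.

H_0 = Z,  H_1 = 0,  H_2 = Z.

H_0: b_0 = 6 − 0 − 5 = 1; torsion from ∂_1 factors > 1: none. So H_0 = Z.
H_1: b_1 = 12 − 5 − 7 = 0; torsion from ∂_2 factors > 1: none. So H_1 = 0.
H_2: b_2 = 8 − 7 − 0 = 1; torsion from ∂_3 factors > 1: none. So H_2 = Z.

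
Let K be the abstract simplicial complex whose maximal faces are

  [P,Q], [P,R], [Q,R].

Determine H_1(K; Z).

Fix the vertex order P < Q < R and write every simplex with vertices in increasing order. Then dim K = 1 and the simplices of K are:

  0-simplices (3): P, Q, R
  1-simplices (3): PQ, PR, QR

Hence C_0 ≅ Z^3, C_1 ≅ Z^3.

∂_1: C_1 → C_0 is given by ∂[p,q] = [q] − [p].
As a 3×3 matrix over Z this has rank 2, with invariant factors (1,1).

From H_k ≅ ker(∂_k) / im(∂_{k+1}) we obtain:

  H_1: rank ker ∂_1 − rank ∂_2 = (3 − 2) − 0 = 1, and there is no ∂_2, so H_1 ≅ Z.

(K is a triangulation of the circle S^1.)

H_1 ≅ Z.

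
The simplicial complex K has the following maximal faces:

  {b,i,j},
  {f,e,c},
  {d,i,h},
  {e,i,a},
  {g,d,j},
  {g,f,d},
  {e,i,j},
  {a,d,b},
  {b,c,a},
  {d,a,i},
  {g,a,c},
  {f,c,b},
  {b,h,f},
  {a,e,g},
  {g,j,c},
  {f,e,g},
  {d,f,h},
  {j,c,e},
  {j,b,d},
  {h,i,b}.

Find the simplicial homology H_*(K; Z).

Order the vertices as a < b < c < d < e < f < g < h < i < j. Listing each simplex with vertices in this order, K has dimension 2 with simplices:

  0-simplices (10): a, b, c, d, e, f, g, h, i, j
  1-simplices (30): ab, ac, ad, ae, ag, ai, bc, bd, bf, bh, bi, bj, ce, cf, cg, cj, df, dg, dh, di, dj, ef, eg, ei, ej, fg, fh, gj, hi, ij
  2-simplices (20): abc, abd, acg, adi, aeg, aei, bcf, bdj, bfh, bhi, bij, cef, cej, cgj, dfg, dfh, dgj, dhi, efg, eij

giving chain groups C_0 ≅ Z^10, C_1 ≅ Z^30, C_2 ≅ Z^20.

The boundary map ∂_1: C_1 → C_0 sends each edge [p,q] (with p < q) to q − p. For instance
  ∂ac = c − a.
The resulting 10×30 matrix has rank 9, and its Smith normal form has invariant factors (1,1,1,1,1,1,1,1,1).

The boundary map ∂_2: C_2 → C_1 acts by ∂[p,q,r] = [q,r] − [p,r] + [p,q]. For instance
  ∂adi = di − ai + ad,
  ∂eij = ij − ej + ei.
This gives a 30×20 integer matrix of rank 20; reducing to Smith normal form yields diagonal entries (1,1,1,1,1,1,1,1,1,1,1,1,1,1,1,1,1,1,1,2).

Reading off H_k = ker ∂_k / im ∂_{k+1}:

  H_0: rank C_0 − rank ∂_1 = 10 − 9 = 1, and the invariant factors of ∂_1 are all 1, so H_0 ≅ Z.
  H_1: rank ker ∂_1 − rank ∂_2 = (30 − 9) − 20 = 1, and ∂_2 has invariant factor 2 > 1, so H_1 ≅ Z ⊕ Z/2.
  H_2: rank ker ∂_2 − rank ∂_3 = (20 − 20) − 0 = 0, and there is no ∂_3, so H_2 ≅ 0.

As a check, the Euler characteristic is 10 − 30 + 20 = 0, which agrees with 1 − 1 + 0 = 0.
(K is a triangulation of the Klein bottle.)

H_0 = Z,  H_1 = Z ⊕ Z/2,  H_2 = 0.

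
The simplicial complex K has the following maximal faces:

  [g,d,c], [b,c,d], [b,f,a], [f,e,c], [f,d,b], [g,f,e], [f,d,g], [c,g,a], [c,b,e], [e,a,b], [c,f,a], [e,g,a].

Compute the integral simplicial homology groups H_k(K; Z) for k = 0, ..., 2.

Fix the vertex order a < b < c < d < e < f < g and write every simplex with vertices in increasing order. Then dim K = 2 and the simplices of K are:

  0-simplices (7): a, b, c, d, e, f, g
  1-simplices (18): ab, ac, ae, af, ag, bc, bd, be, bf, cd, ce, cf, cg, df, dg, ef, eg, fg
  2-simplices (12): abe, abf, acf, acg, aeg, bcd, bce, bdf, cdg, cef, dfg, efg

giving chain groups C_0 ≅ Z^7, C_1 ≅ Z^18, C_2 ≅ Z^12.

The boundary map ∂_1: C_1 → C_0 sends each edge [p,q] (with p < q) to q − p. For instance
  ∂bc = c − b.
This gives a 7×18 integer matrix of rank 6; reducing to Smith normal form yields diagonal entries (1,1,1,1,1,1).

The boundary map ∂_2: C_2 → C_1 sends each 2-simplex [p,q,r] to [q,r] − [p,r] + [p,q]. For instance
  ∂bce = ce − be + bc,
  ∂bcd = cd − bd + bc.
As a 18×12 matrix over Z this has rank 12, with invariant factors (1,1,1,1,1,1,1,1,1,1,1,2).

Reading off H_k = ker ∂_k / im ∂_{k+1}:

  H_0: rank C_0 − rank ∂_1 = 7 − 6 = 1, and the invariant factors of ∂_1 are all 1, so H_0 = Z.
  H_1: rank ker ∂_1 − rank ∂_2 = (18 − 6) − 12 = 0, and ∂_2 has invariant factor 2 > 1, so H_1 = Z/2.
  H_2: rank ker ∂_2 − rank ∂_3 = (12 − 12) − 0 = 0, and there is no ∂_3, so H_2 = 0.

(K is a triangulation of the real projective plane RP^2.)

H_0 ≅ Z,  H_1 ≅ Z/2,  H_2 = 0.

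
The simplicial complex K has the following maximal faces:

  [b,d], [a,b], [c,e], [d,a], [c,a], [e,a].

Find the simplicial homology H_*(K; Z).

H_0 = Z,  H_1 = Z^2.

K has 5 vertices, 6 edges.
rank ∂_0 = 0, rank ∂_1 = 4 ⇒ b_0 = 5 − 0 − 4 = 1; all invariant factors of ∂_1 are 1 so no torsion. So H_0 = Z.
rank ∂_1 = 4, rank ∂_2 = 0 ⇒ b_1 = 6 − 4 − 0 = 2. So H_1 = Z^2.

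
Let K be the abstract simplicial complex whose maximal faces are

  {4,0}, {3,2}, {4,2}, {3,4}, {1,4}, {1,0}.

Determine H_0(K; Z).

H_0 ≅ Z.

Take the total order 0 < 1 < 2 < 3 < 4 on the vertex set. Then K (dimension 1) consists of the simplices:

  0-simplices (5): [0], [1], [2], [3], [4]
  1-simplices (6): [0,1], [0,4], [1,4], [2,3], [2,4], [3,4]

giving chain groups C_0 ≅ Z^5, C_1 ≅ Z^6.

The boundary map ∂_1: C_1 → C_0 maps an edge to its endpoints' difference, ∂[p,q] = q − p. For instance
  ∂[0,4] = [4] − [0].
As a 5×6 matrix over Z this has rank 4, with invariant factors (1,1,1,1).

Now H_k = ker ∂_k / im ∂_{k+1}, so:

  H_0: rank C_0 − rank ∂_1 = 5 − 4 = 1, and the invariant factors of ∂_1 are all 1, so H_0 ≅ Z.

(K is a triangulation of a wedge of 2 circles.)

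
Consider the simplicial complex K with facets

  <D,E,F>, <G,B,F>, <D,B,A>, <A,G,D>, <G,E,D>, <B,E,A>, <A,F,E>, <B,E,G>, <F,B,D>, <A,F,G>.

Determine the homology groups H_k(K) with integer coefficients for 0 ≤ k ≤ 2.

H_0 ≅ Z,  H_1 ≅ Z/2,  H_2 = 0.

Take the total order A < B < D < E < F < G on the vertex set. Then K (dimension 2) consists of the simplices:

  0-simplices (6): A, B, D, E, F, G
  1-simplices (15): AB, AD, AE, AF, AG, BD, BE, BF, BG, DE, DF, DG, EF, EG, FG
  2-simplices (10): ABD, ABE, ADG, AEF, AFG, BDF, BEG, BFG, DEF, DEG

Hence C_0 ≅ Z^6, C_1 ≅ Z^15, C_2 ≅ Z^10.

The boundary map ∂_1: C_1 → C_0 is given by ∂[p,q] = [q] − [p].
As a 6×15 matrix over Z this has rank 5, with invariant factors (1,1,1,1,1).

Boundary ∂_2: C_2 → C_1 acts by ∂[p,q,r] = [q,r] − [p,r] + [p,q]. For instance
  ∂ABD = BD − AD + AB,
  ∂BEG = EG − BG + BE.
As a 15×10 matrix over Z this has rank 10, with invariant factors (1,1,1,1,1,1,1,1,1,2).

Now H_k = ker ∂_k / im ∂_{k+1}, so:

  H_0: rank C_0 − rank ∂_1 = 6 − 5 = 1, and the invariant factors of ∂_1 are all 1, so H_0 ≅ Z.
  H_1: rank ker ∂_1 − rank ∂_2 = (15 − 5) − 10 = 0, and ∂_2 has invariant factor 2 > 1, so H_1 ≅ Z/2.
  H_2: rank ker ∂_2 − rank ∂_3 = (10 − 10) − 0 = 0, and there is no ∂_3, so H_2 ≅ 0.

(K is a triangulation of the real projective plane RP^2.)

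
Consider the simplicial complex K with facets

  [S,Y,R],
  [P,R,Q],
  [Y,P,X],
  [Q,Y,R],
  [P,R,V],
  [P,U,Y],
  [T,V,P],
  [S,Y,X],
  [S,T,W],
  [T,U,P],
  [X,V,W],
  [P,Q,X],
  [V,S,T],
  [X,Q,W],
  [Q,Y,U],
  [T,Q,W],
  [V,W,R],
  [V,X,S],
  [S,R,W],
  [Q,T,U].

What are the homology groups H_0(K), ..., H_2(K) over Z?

H_0 ≅ Z,  H_1 ≅ Z ⊕ Z_2,  H_2 = 0.

We work with the vertex ordering P < Q < R < S < T < U < V < W < X < Y. The simplices of K, each written with vertices in increasing order, are:

  0-simplices (10): P, Q, R, S, T, U, V, W, X, Y
  1-simplices (30): PQ, PR, PT, PU, PV, PX, PY, QR, QT, QU, QW, QX, QY, RS, RV, RW, RY, ST, SV, SW, SX, SY, TU, TV, TW, UY, VW, VX, WX, XY
  2-simplices (20): PQR, PQX, PRV, PTU, PTV, PUY, PXY, QRY, QTU, QTW, QUY, QWX, RSW, RSY, RVW, STV, STW, SVX, SXY, VWX

so the chain groups are C_0 ≅ Z^10, C_1 ≅ Z^30, C_2 ≅ Z^20.

∂_1: C_1 → C_0 maps an edge to its endpoints' difference, ∂[p,q] = q − p. For instance
  ∂RS = S − R.
The resulting 10×30 matrix has rank 9, and its Smith normal form has invariant factors (1,1,1,1,1,1,1,1,1).

The boundary map ∂_2: C_2 → C_1 acts by ∂[p,q,r] = [q,r] − [p,r] + [p,q]. For instance
  ∂PQR = QR − PR + PQ,
  ∂VWX = WX − VX + VW.
The 30×20 boundary matrix has rank 20 and Smith normal form diag(1,1,1,1,1,1,1,1,1,1,1,1,1,1,1,1,1,1,1,2).

Reading off H_k = ker ∂_k / im ∂_{k+1}:

  H_0: rank C_0 − rank ∂_1 = 10 − 9 = 1, and the invariant factors of ∂_1 are all 1, so H_0 ≅ Z.
  H_1: rank ker ∂_1 − rank ∂_2 = (30 − 9) − 20 = 1, and ∂_2 has invariant factor 2 > 1, so H_1 ≅ Z ⊕ Z_2.
  H_2: rank ker ∂_2 − rank ∂_3 = (20 − 20) − 0 = 0, and there is no ∂_3, so H_2 ≅ 0.

As a check, the Euler characteristic is 10 − 30 + 20 = 0, which agrees with 1 − 1 + 0 = 0.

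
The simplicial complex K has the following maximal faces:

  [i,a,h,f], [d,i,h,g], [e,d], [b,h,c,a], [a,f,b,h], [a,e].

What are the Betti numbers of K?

b_0 = 1, b_1 = 1, b_2 = 0, b_3 = 0.

Fix the vertex order a < b < c < d < e < f < g < h < i and write every simplex with vertices in increasing order. Then dim K = 3 and the simplices of K are:

  0-simplices (9): a, b, c, d, e, f, g, h, i
  1-simplices (19): ab, ac, ae, af, ah, ai, bc, bf, bh, ch, de, dg, dh, di, fh, fi, gh, gi, hi
  2-simplices (14): abc, abf, abh, ach, afh, afi, ahi, bch, bfh, dgh, dgi, dhi, fhi, ghi
  3-simplices (4): abch, abfh, afhi, dghi

giving chain groups C_0 ≅ Z^9, C_1 ≅ Z^19, C_2 ≅ Z^14, C_3 ≅ Z^4.

Boundary ∂_1: C_1 → C_0 maps an edge to its endpoints' difference, ∂[p,q] = q − p. For instance
  ∂dg = g − d.
As a 9×19 matrix over Z this has rank 8, with invariant factors (1,1,1,1,1,1,1,1).

∂_2: C_2 → C_1 acts by ∂[p,q,r] = [q,r] − [p,r] + [p,q]. For instance
  ∂dhi = hi − di + dh,
  ∂abc = bc − ac + ab.
As a 19×14 matrix over Z this has rank 10, with invariant factors (1,1,1,1,1,1,1,1,1,1).

∂_3: C_3 → C_2 sends each 3-simplex σ to the alternating sum Σ_i (−1)^i (σ with its i-th vertex removed). For instance
  ∂afhi = fhi − ahi + afi − afh,
  ∂dghi = ghi − dhi + dgi − dgh.
The 14×4 boundary matrix has rank 4 and Smith normal form diag(1,1,1,1).

Now H_k = ker ∂_k / im ∂_{k+1}, so:

  H_0: rank C_0 − rank ∂_1 = 9 − 8 = 1, and the invariant factors of ∂_1 are all 1, so H_0 = Z.
  H_1: rank ker ∂_1 − rank ∂_2 = (19 − 8) − 10 = 1, and the invariant factors of ∂_2 are all 1, so H_1 = Z.
  H_2: rank ker ∂_2 − rank ∂_3 = (14 − 10) − 4 = 0, and the invariant factors of ∂_3 are all 1, so H_2 = 0.
  H_3: rank ker ∂_3 − rank ∂_4 = (4 − 4) − 0 = 0, and there is no ∂_4, so H_3 = 0.

Hence the Betti numbers are b_0 = 1, b_1 = 1, b_2 = 0, b_3 = 0.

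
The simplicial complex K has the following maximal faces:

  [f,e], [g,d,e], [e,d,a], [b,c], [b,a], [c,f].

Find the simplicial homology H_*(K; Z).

H_0 = Z,  H_1 = Z,  H_2 = 0.

We work with the vertex ordering a < b < c < d < e < f < g. The simplices of K, each written with vertices in increasing order, are:

  0-simplices (7): a, b, c, d, e, f, g
  1-simplices (9): ab, ad, ae, bc, cf, de, dg, ef, eg
  2-simplices (2): ade, deg

so the chain groups are C_0 ≅ Z^7, C_1 ≅ Z^9, C_2 ≅ Z^2.

Boundary ∂_1: C_1 → C_0 is given by ∂[p,q] = [q] − [p]. For instance
  ∂ae = e − a.
The resulting 7×9 matrix has rank 6, and its Smith normal form has invariant factors (1,1,1,1,1,1).

Boundary ∂_2: C_2 → C_1 maps a triangle to the signed sum of its edges. For instance
  ∂deg = eg − dg + de,
  ∂ade = de − ae + ad.
As a 9×2 matrix over Z this has rank 2, with invariant factors (1,1).

Now H_k = ker ∂_k / im ∂_{k+1}, so:

  H_0: rank C_0 − rank ∂_1 = 7 − 6 = 1, and the invariant factors of ∂_1 are all 1, so H_0 = Z.
  H_1: rank ker ∂_1 − rank ∂_2 = (9 − 6) − 2 = 1, and the invariant factors of ∂_2 are all 1, so H_1 = Z.
  H_2: rank ker ∂_2 − rank ∂_3 = (2 − 2) − 0 = 0, and there is no ∂_3, so H_2 = 0.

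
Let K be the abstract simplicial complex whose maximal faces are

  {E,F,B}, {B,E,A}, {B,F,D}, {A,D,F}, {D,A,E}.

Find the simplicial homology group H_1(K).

K has 5 vertices, 10 edges, 5 triangles.
rank ∂_1 = 4, rank ∂_2 = 5 ⇒ b_1 = 10 − 4 − 5 = 1; all invariant factors of ∂_2 are 1 so no torsion. So H_1 ≅ Z.

H_1 = Z.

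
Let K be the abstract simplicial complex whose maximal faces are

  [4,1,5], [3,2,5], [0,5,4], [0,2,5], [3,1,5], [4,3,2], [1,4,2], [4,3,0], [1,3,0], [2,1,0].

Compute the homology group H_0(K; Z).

H_0 = Z.

K has 6 vertices, 15 edges, 10 triangles.
rank ∂_0 = 0, rank ∂_1 = 5 ⇒ b_0 = 6 − 0 − 5 = 1; all invariant factors of ∂_1 are 1 so no torsion. So H_0 = Z.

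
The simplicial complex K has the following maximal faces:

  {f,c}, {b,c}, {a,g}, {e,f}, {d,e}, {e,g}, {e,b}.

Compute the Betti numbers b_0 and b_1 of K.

We work with the vertex ordering a < b < c < d < e < f < g. The simplices of K, each written with vertices in increasing order, are:

  0-simplices (7): a, b, c, d, e, f, g
  1-simplices (7): ag, bc, be, cf, de, ef, eg

Hence C_0 ≅ Z^7, C_1 ≅ Z^7.

∂_1: C_1 → C_0 sends each edge [p,q] (with p < q) to q − p. For instance
  ∂ef = f − e.
The resulting 7×7 matrix has rank 6, and its Smith normal form has invariant factors (1,1,1,1,1,1).

Now H_k = ker ∂_k / im ∂_{k+1}, so:

  H_0: rank C_0 − rank ∂_1 = 7 − 6 = 1, and the invariant factors of ∂_1 are all 1, so H_0 = Z.
  H_1: rank ker ∂_1 − rank ∂_2 = (7 − 6) − 0 = 1, and there is no ∂_2, so H_1 = Z.

As a check, the Euler characteristic is 7 − 7 = 0, which agrees with 1 − 1 = 0.

Hence the Betti numbers are b_0 = 1, b_1 = 1.

b_0 = 1, b_1 = 1.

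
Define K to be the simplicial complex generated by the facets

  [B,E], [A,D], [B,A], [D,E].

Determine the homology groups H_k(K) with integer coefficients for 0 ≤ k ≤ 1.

H_0 = Z,  H_1 = Z.

We work with the vertex ordering A < B < D < E. The simplices of K, each written with vertices in increasing order, are:

  0-simplices (4): A, B, D, E
  1-simplices (4): AB, AD, BE, DE

so the chain groups are C_0 ≅ Z^4, C_1 ≅ Z^4.

∂_1: C_1 → C_0 sends each edge [p,q] (with p < q) to q − p.
As a 4×4 matrix over Z this has rank 3, with invariant factors (1,1,1).

From H_k ≅ ker(∂_k) / im(∂_{k+1}) we obtain:

  H_0: rank C_0 − rank ∂_1 = 4 − 3 = 1, and the invariant factors of ∂_1 are all 1, so H_0 = Z.
  H_1: rank ker ∂_1 − rank ∂_2 = (4 − 3) − 0 = 1, and there is no ∂_2, so H_1 = Z.

As a check, the Euler characteristic is 4 − 4 = 0, which agrees with 1 − 1 = 0.
(K is a triangulation of the circle S^1.)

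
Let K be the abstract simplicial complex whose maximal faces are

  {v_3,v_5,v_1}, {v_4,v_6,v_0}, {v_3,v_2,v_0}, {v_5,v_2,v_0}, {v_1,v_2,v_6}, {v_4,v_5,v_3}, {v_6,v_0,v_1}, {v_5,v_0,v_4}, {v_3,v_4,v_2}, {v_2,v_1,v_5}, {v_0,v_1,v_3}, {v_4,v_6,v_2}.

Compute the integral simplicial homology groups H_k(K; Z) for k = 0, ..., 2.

H_0 = Z,  H_1 = Z/2,  H_2 = 0.

Take the total order v_0 < v_1 < v_2 < v_3 < v_4 < v_5 < v_6 on the vertex set. Then K (dimension 2) consists of the simplices:

  0-simplices (7): [v_0], [v_1], [v_2], [v_3], [v_4], [v_5], [v_6]
  1-simplices (18): (18 of them)
  2-simplices (12): (12 of them)

Hence C_0 ≅ Z^7, C_1 ≅ Z^18, C_2 ≅ Z^12.

∂_1: C_1 → C_0 is given by ∂[p,q] = [q] − [p].
The 7×18 boundary matrix has rank 6 and Smith normal form diag(1,1,1,1,1,1).

∂_2: C_2 → C_1 acts by ∂[p,q,r] = [q,r] − [p,r] + [p,q]. For instance
  ∂[v_1,v_3,v_5] = [v_3,v_5] − [v_1,v_5] + [v_1,v_3],
  ∂[v_0,v_1,v_6] = [v_1,v_6] − [v_0,v_6] + [v_0,v_1].
This gives a 18×12 integer matrix of rank 12; reducing to Smith normal form yields diagonal entries (1,1,1,1,1,1,1,1,1,1,1,2).

Reading off H_k = ker ∂_k / im ∂_{k+1}:

  H_0: rank C_0 − rank ∂_1 = 7 − 6 = 1, and the invariant factors of ∂_1 are all 1, so H_0 ≅ Z.
  H_1: rank ker ∂_1 − rank ∂_2 = (18 − 6) − 12 = 0, and ∂_2 has invariant factor 2 > 1, so H_1 ≅ Z/2.
  H_2: rank ker ∂_2 − rank ∂_3 = (12 − 12) − 0 = 0, and there is no ∂_3, so H_2 ≅ 0.

As a check, the Euler characteristic is 7 − 18 + 12 = 1, which agrees with 1 − 0 + 0 = 1.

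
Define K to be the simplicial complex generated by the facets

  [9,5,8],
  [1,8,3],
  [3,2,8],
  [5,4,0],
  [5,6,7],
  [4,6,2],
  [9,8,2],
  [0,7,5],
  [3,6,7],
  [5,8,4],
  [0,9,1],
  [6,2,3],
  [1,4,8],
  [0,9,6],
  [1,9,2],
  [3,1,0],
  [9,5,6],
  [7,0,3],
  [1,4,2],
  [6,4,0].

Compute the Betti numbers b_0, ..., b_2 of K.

b_0 = 1, b_1 = 1, b_2 = 0.

Fix the vertex order 0 < 1 < 2 < 3 < 4 < 5 < 6 < 7 < 8 < 9 and write every simplex with vertices in increasing order. Then dim K = 2 and the simplices of K are:

  0-simplices (10): [0], [1], [2], [3], [4], [5], [6], [7], [8], [9]
  1-simplices (30): (30 of them)
  2-simplices (20): (20 of them)

giving chain groups C_0 ≅ Z^10, C_1 ≅ Z^30, C_2 ≅ Z^20.

The boundary map ∂_1: C_1 → C_0 maps an edge to its endpoints' difference, ∂[p,q] = q − p.
This gives a 10×30 integer matrix of rank 9; reducing to Smith normal form yields diagonal entries (1,1,1,1,1,1,1,1,1).

Boundary ∂_2: C_2 → C_1 maps a triangle to the signed sum of its edges. For instance
  ∂[0,5,7] = [5,7] − [0,7] + [0,5],
  ∂[1,3,8] = [3,8] − [1,8] + [1,3].
As a 30×20 matrix over Z this has rank 20, with invariant factors (1,1,1,1,1,1,1,1,1,1,1,1,1,1,1,1,1,1,1,2).

Now H_k = ker ∂_k / im ∂_{k+1}, so:

  H_0: rank C_0 − rank ∂_1 = 10 − 9 = 1, and the invariant factors of ∂_1 are all 1, so H_0 = Z.
  H_1: rank ker ∂_1 − rank ∂_2 = (30 − 9) − 20 = 1, and ∂_2 has invariant factor 2 > 1, so H_1 = Z ⊕ Z/2.
  H_2: rank ker ∂_2 − rank ∂_3 = (20 − 20) − 0 = 0, and there is no ∂_3, so H_2 = 0.

As a check, the Euler characteristic is 10 − 30 + 20 = 0, which agrees with 1 − 1 + 0 = 0.
(K is a triangulation of the Klein bottle.)

Hence the Betti numbers are b_0 = 1, b_1 = 1, b_2 = 0.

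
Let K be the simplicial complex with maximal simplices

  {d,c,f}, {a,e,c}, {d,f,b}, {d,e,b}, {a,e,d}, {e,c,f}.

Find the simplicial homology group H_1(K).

H_1 = Z.

We work with the vertex ordering a < b < c < d < e < f. The simplices of K, each written with vertices in increasing order, are:

  0-simplices (6): a, b, c, d, e, f
  1-simplices (12): ac, ad, ae, bd, be, bf, cd, ce, cf, de, df, ef
  2-simplices (6): ace, ade, bde, bdf, cdf, cef

giving chain groups C_0 ≅ Z^6, C_1 ≅ Z^12, C_2 ≅ Z^6.

Boundary ∂_1: C_1 → C_0 is given by ∂[p,q] = [q] − [p]. For instance
  ∂be = e − b.
The 6×12 boundary matrix has rank 5 and Smith normal form diag(1,1,1,1,1).

Boundary ∂_2: C_2 → C_1 acts by ∂[p,q,r] = [q,r] − [p,r] + [p,q]. For instance
  ∂cdf = df − cf + cd,
  ∂cef = ef − cf + ce.
The 12×6 boundary matrix has rank 6 and Smith normal form diag(1,1,1,1,1,1).

Reading off H_k = ker ∂_k / im ∂_{k+1}:

  H_1: rank ker ∂_1 − rank ∂_2 = (12 − 5) − 6 = 1, and the invariant factors of ∂_2 are all 1, so H_1 ≅ Z.

(K is a triangulation of the cylinder S^1 x I.)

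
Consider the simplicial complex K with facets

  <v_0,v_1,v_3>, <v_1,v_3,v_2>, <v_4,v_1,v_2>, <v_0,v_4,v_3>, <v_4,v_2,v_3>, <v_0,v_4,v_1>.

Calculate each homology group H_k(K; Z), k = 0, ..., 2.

H_0 ≅ Z,  H_1 = 0,  H_2 ≅ Z.

Fix the vertex order v_0 < v_1 < v_2 < v_3 < v_4 and write every simplex with vertices in increasing order. Then dim K = 2 and the simplices of K are:

  0-simplices (5): [v_0], [v_1], [v_2], [v_3], [v_4]
  1-simplices (9): [v_0,v_1], [v_0,v_3], [v_0,v_4], [v_1,v_2], [v_1,v_3], [v_1,v_4], [v_2,v_3], [v_2,v_4], [v_3,v_4]
  2-simplices (6): [v_0,v_1,v_3], [v_0,v_1,v_4], [v_0,v_3,v_4], [v_1,v_2,v_3], [v_1,v_2,v_4], [v_2,v_3,v_4]

giving chain groups C_0 ≅ Z^5, C_1 ≅ Z^9, C_2 ≅ Z^6.

Boundary ∂_1: C_1 → C_0 maps an edge to its endpoints' difference, ∂[p,q] = q − p. For instance
  ∂[v_1,v_3] = [v_3] − [v_1].
As a 5×9 matrix over Z this has rank 4, with invariant factors (1,1,1,1).

Boundary ∂_2: C_2 → C_1 sends each 2-simplex [p,q,r] to [q,r] − [p,r] + [p,q]. For instance
  ∂[v_2,v_3,v_4] = [v_3,v_4] − [v_2,v_4] + [v_2,v_3],
  ∂[v_0,v_1,v_3] = [v_1,v_3] − [v_0,v_3] + [v_0,v_1].
The resulting 9×6 matrix has rank 5, and its Smith normal form has invariant factors (1,1,1,1,1).

Now H_k = ker ∂_k / im ∂_{k+1}, so:

  H_0: rank C_0 − rank ∂_1 = 5 − 4 = 1, and the invariant factors of ∂_1 are all 1, so H_0 ≅ Z.
  H_1: rank ker ∂_1 − rank ∂_2 = (9 − 4) − 5 = 0, and the invariant factors of ∂_2 are all 1, so H_1 ≅ 0.
  H_2: rank ker ∂_2 − rank ∂_3 = (6 − 5) − 0 = 1, and there is no ∂_3, so H_2 ≅ Z.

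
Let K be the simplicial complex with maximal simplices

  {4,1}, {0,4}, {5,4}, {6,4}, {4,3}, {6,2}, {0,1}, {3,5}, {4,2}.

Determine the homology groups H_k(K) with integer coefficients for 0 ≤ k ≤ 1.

H_0 ≅ Z,  H_1 ≅ Z^3.

K has 7 vertices, 9 edges.
rank ∂_0 = 0, rank ∂_1 = 6 ⇒ b_0 = 7 − 0 − 6 = 1; all invariant factors of ∂_1 are 1 so no torsion. So H_0 = Z.
rank ∂_1 = 6, rank ∂_2 = 0 ⇒ b_1 = 9 − 6 − 0 = 3. So H_1 = Z^3.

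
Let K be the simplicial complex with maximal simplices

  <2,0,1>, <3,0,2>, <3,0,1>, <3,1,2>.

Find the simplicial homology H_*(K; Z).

Order the vertices as 0 < 1 < 2 < 3. Listing each simplex with vertices in this order, K has dimension 2 with simplices:

  0-simplices (4): [0], [1], [2], [3]
  1-simplices (6): [0,1], [0,2], [0,3], [1,2], [1,3], [2,3]
  2-simplices (4): [0,1,2], [0,1,3], [0,2,3], [1,2,3]

giving chain groups C_0 ≅ Z^4, C_1 ≅ Z^6, C_2 ≅ Z^4.

The boundary map ∂_1: C_1 → C_0 is given by ∂[p,q] = [q] − [p]. For instance
  ∂[1,2] = [2] − [1].
As a 4×6 matrix over Z this has rank 3, with invariant factors (1,1,1).

Boundary ∂_2: C_2 → C_1 sends each 2-simplex [p,q,r] to [q,r] − [p,r] + [p,q]. For instance
  ∂[1,2,3] = [2,3] − [1,3] + [1,2],
  ∂[0,2,3] = [2,3] − [0,3] + [0,2].
As a 6×4 matrix over Z this has rank 3, with invariant factors (1,1,1).

Reading off H_k = ker ∂_k / im ∂_{k+1}:

  H_0: rank C_0 − rank ∂_1 = 4 − 3 = 1, and the invariant factors of ∂_1 are all 1, so H_0 ≅ Z.
  H_1: rank ker ∂_1 − rank ∂_2 = (6 − 3) − 3 = 0, and the invariant factors of ∂_2 are all 1, so H_1 ≅ 0.
  H_2: rank ker ∂_2 − rank ∂_3 = (4 − 3) − 0 = 1, and there is no ∂_3, so H_2 ≅ Z.

As a check, the Euler characteristic is 4 − 6 + 4 = 2, which agrees with 1 − 0 + 1 = 2.

H_0 ≅ Z,  H_1 = 0,  H_2 ≅ Z.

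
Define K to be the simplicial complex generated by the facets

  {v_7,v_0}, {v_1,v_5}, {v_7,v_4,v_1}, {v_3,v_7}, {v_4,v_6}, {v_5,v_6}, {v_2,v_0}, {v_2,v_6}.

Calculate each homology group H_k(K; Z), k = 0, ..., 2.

Order the vertices as v_0 < v_1 < v_2 < v_3 < v_4 < v_5 < v_6 < v_7. Listing each simplex with vertices in this order, K has dimension 2 with simplices:

  0-simplices (8): [v_0], [v_1], [v_2], [v_3], [v_4], [v_5], [v_6], [v_7]
  1-simplices (10): [v_0,v_2], [v_0,v_7], [v_1,v_4], [v_1,v_5], [v_1,v_7], [v_2,v_6], [v_3,v_7], [v_4,v_6], [v_4,v_7], [v_5,v_6]
  2-simplices (1): [v_1,v_4,v_7]

so the chain groups are C_0 ≅ Z^8, C_1 ≅ Z^10, C_2 ≅ Z^1.

The boundary map ∂_1: C_1 → C_0 is given by ∂[p,q] = [q] − [p]. For instance
  ∂[v_0,v_7] = [v_7] − [v_0].
The 8×10 boundary matrix has rank 7 and Smith normal form diag(1,1,1,1,1,1,1).

∂_2: C_2 → C_1 maps a triangle to the signed sum of its edges. For instance
  ∂[v_1,v_4,v_7] = [v_4,v_7] − [v_1,v_7] + [v_1,v_4].
The 10×1 boundary matrix has rank 1 and Smith normal form diag(1).

Reading off H_k = ker ∂_k / im ∂_{k+1}:

  H_0: rank C_0 − rank ∂_1 = 8 − 7 = 1, and the invariant factors of ∂_1 are all 1, so H_0 ≅ Z.
  H_1: rank ker ∂_1 − rank ∂_2 = (10 − 7) − 1 = 2, and the invariant factors of ∂_2 are all 1, so H_1 ≅ Z^2.
  H_2: rank ker ∂_2 − rank ∂_3 = (1 − 1) − 0 = 0, and there is no ∂_3, so H_2 ≅ 0.

As a check, the Euler characteristic is 8 − 10 + 1 = -1, which agrees with 1 − 2 + 0 = -1.

H_0 = Z,  H_1 = Z^2,  H_2 = 0.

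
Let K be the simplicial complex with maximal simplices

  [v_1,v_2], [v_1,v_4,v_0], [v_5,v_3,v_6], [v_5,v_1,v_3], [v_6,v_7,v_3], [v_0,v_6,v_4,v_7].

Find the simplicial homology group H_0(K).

Fix the vertex order v_0 < v_1 < v_2 < v_3 < v_4 < v_5 < v_6 < v_7 and write every simplex with vertices in increasing order. Then dim K = 3 and the simplices of K are:

  0-simplices (8): [v_0], [v_1], [v_2], [v_3], [v_4], [v_5], [v_6], [v_7]
  1-simplices (15): (15 of them)
  2-simplices (8): [v_0,v_1,v_4], [v_0,v_4,v_6], [v_0,v_4,v_7], [v_0,v_6,v_7], [v_1,v_3,v_5], [v_3,v_5,v_6], [v_3,v_6,v_7], [v_4,v_6,v_7]
  3-simplices (1): [v_0,v_4,v_6,v_7]

Hence C_0 ≅ Z^8, C_1 ≅ Z^15, C_2 ≅ Z^8, C_3 ≅ Z^1.

The boundary map ∂_1: C_1 → C_0 is given by ∂[p,q] = [q] − [p]. For instance
  ∂[v_4,v_6] = [v_6] − [v_4].
This gives a 8×15 integer matrix of rank 7; reducing to Smith normal form yields diagonal entries (1,1,1,1,1,1,1).

∂_2: C_2 → C_1 maps a triangle to the signed sum of its edges. For instance
  ∂[v_0,v_4,v_6] = [v_4,v_6] − [v_0,v_6] + [v_0,v_4],
  ∂[v_3,v_5,v_6] = [v_5,v_6] − [v_3,v_6] + [v_3,v_5].
The resulting 15×8 matrix has rank 7, and its Smith normal form has invariant factors (1,1,1,1,1,1,1).

∂_3: C_3 → C_2 sends each 3-simplex σ to the alternating sum Σ_i (−1)^i (σ with its i-th vertex removed). For instance
  ∂[v_0,v_4,v_6,v_7] = [v_4,v_6,v_7] − [v_0,v_6,v_7] + [v_0,v_4,v_7] − [v_0,v_4,v_6].
This gives a 8×1 integer matrix of rank 1; reducing to Smith normal form yields diagonal entries (1).

From H_k ≅ ker(∂_k) / im(∂_{k+1}) we obtain:

  H_0: rank C_0 − rank ∂_1 = 8 − 7 = 1, and the invariant factors of ∂_1 are all 1, so H_0 = Z.

H_0 = Z.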